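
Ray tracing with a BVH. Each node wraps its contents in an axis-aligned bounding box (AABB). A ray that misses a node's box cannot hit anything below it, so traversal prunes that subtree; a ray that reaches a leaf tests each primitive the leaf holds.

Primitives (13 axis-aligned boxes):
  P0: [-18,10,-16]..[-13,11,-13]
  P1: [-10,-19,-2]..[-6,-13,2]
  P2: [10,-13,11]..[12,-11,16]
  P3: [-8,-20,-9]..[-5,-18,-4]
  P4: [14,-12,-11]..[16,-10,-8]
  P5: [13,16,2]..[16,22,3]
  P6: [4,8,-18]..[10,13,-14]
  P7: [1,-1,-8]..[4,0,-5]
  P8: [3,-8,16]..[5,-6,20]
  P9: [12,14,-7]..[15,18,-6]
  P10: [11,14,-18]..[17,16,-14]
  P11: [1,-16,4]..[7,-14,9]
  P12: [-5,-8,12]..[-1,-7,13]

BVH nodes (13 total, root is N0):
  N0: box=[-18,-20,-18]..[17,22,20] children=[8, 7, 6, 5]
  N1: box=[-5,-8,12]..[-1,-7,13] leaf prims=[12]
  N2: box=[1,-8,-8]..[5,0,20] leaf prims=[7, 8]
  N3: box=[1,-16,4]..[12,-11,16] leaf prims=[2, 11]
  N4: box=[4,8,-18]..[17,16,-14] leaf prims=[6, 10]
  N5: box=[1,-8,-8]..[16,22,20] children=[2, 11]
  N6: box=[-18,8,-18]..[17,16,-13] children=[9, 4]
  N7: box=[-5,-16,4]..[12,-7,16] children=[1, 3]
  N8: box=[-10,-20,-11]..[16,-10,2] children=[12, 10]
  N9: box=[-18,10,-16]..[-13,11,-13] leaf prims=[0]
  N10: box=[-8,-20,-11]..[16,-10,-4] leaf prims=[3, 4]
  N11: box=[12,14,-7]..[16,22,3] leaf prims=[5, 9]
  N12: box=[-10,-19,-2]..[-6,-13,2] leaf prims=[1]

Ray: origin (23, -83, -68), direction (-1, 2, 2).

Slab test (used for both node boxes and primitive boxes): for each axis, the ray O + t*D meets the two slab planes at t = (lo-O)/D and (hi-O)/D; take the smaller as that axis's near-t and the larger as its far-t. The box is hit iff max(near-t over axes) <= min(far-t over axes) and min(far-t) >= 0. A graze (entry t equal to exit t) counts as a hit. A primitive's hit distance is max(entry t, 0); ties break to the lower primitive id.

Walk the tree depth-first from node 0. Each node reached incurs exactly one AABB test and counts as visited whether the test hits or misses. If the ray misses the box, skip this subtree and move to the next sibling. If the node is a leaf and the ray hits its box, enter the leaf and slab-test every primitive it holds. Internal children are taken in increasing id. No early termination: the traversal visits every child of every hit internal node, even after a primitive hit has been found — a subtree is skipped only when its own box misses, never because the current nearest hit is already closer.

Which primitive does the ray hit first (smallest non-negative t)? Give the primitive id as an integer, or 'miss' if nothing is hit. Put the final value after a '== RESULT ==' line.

Trace the traversal:
N0 x:[6,41] y:[63/2,105/2] z:[25,44] -> hit [63/2,41], descend [5, 6, 7, 8]
  N5 x:[7,22] y:[75/2,105/2] z:[30,44] -> miss, prune
  N6 x:[6,41] y:[91/2,99/2] z:[25,55/2] -> miss, prune
  N7 x:[11,28] y:[67/2,38] z:[36,42] -> miss, prune
  N8 x:[7,33] y:[63/2,73/2] z:[57/2,35] -> hit [63/2,33], descend [10, 12]
    N10 x:[7,31] y:[63/2,73/2] z:[57/2,32] -> miss, prune
    N12 x:[29,33] y:[32,35] z:[33,35] -> hit [33,33] leaf, test {P1@t=33}

Summary -> nodes [0, 5, 6, 7, 8, 10, 12]; box-tests=7; leaf-entries=1; first=P1

== RESULT ==
1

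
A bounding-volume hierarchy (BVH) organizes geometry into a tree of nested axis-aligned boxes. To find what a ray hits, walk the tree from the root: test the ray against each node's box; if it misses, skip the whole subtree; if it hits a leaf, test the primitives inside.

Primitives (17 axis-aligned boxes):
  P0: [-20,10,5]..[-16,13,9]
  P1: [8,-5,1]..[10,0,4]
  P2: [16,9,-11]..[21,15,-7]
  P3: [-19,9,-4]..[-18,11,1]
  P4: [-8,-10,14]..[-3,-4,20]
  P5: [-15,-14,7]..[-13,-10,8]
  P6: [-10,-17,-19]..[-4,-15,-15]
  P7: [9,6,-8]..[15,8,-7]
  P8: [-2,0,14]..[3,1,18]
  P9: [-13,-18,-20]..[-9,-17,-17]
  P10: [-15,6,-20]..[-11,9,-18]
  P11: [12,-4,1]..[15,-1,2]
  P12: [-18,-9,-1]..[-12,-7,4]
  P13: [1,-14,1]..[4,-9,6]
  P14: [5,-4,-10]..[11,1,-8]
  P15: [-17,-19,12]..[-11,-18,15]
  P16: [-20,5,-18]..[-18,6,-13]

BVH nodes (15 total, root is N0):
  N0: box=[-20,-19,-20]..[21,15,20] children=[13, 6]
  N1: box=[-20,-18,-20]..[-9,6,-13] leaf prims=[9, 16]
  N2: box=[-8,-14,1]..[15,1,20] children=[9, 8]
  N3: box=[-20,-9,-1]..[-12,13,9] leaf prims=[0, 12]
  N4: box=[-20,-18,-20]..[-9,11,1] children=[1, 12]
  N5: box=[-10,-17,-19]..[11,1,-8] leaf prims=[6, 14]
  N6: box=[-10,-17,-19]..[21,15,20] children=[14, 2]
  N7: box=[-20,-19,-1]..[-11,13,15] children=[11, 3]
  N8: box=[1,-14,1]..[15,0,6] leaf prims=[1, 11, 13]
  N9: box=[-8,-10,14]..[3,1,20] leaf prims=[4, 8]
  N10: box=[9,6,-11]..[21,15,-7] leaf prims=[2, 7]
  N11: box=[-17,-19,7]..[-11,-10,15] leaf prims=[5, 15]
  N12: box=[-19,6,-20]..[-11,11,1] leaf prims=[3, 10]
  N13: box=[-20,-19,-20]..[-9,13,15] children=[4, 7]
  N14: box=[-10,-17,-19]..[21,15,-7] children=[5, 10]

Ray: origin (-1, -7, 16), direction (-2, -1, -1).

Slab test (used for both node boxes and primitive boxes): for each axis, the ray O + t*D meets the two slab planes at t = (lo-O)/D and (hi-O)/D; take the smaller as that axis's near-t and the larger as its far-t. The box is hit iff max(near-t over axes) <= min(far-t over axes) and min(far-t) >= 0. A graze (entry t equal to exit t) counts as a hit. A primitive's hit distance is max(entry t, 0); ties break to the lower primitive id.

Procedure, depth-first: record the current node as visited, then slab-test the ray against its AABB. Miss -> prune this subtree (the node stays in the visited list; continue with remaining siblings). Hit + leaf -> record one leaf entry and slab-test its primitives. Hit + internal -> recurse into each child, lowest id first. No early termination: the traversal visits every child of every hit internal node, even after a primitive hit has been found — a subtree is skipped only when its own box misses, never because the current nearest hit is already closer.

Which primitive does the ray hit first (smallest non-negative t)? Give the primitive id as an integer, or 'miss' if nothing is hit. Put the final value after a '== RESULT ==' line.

Trace the traversal:
N0 x:[-11,19/2] y:[-22,12] z:[-4,36] -> hit [-4,19/2], descend [6, 13]
  N6 x:[-11,9/2] y:[-22,10] z:[-4,35] -> hit [-4,9/2], descend [2, 14]
    N2 x:[-8,7/2] y:[-8,7] z:[-4,15] -> hit [-4,7/2], descend [8, 9]
      N8 x:[-8,-1] y:[-7,7] z:[10,15] -> miss, prune
      N9 x:[-2,7/2] y:[-8,3] z:[-4,2] -> hit [-2,2] leaf, test {P4@t=1, P8(miss)}
    N14 x:[-11,9/2] y:[-22,10] z:[23,35] -> miss, prune
  N13 x:[4,19/2] y:[-20,12] z:[1,36] -> hit [4,19/2], descend [4, 7]
    N4 x:[4,19/2] y:[-18,11] z:[15,36] -> miss, prune
    N7 x:[5,19/2] y:[-20,12] z:[1,17] -> hit [5,19/2], descend [3, 11]
      N3 x:[11/2,19/2] y:[-20,2] z:[7,17] -> miss, prune
      N11 x:[5,8] y:[3,12] z:[1,9] -> hit [5,8] leaf, test {P5(miss), P15(miss)}

order=[0, 6, 2, 8, 9, 14, 13, 4, 7, 3, 11]  |boxes|=11  |leaves|=2  hit=P4

== RESULT ==
4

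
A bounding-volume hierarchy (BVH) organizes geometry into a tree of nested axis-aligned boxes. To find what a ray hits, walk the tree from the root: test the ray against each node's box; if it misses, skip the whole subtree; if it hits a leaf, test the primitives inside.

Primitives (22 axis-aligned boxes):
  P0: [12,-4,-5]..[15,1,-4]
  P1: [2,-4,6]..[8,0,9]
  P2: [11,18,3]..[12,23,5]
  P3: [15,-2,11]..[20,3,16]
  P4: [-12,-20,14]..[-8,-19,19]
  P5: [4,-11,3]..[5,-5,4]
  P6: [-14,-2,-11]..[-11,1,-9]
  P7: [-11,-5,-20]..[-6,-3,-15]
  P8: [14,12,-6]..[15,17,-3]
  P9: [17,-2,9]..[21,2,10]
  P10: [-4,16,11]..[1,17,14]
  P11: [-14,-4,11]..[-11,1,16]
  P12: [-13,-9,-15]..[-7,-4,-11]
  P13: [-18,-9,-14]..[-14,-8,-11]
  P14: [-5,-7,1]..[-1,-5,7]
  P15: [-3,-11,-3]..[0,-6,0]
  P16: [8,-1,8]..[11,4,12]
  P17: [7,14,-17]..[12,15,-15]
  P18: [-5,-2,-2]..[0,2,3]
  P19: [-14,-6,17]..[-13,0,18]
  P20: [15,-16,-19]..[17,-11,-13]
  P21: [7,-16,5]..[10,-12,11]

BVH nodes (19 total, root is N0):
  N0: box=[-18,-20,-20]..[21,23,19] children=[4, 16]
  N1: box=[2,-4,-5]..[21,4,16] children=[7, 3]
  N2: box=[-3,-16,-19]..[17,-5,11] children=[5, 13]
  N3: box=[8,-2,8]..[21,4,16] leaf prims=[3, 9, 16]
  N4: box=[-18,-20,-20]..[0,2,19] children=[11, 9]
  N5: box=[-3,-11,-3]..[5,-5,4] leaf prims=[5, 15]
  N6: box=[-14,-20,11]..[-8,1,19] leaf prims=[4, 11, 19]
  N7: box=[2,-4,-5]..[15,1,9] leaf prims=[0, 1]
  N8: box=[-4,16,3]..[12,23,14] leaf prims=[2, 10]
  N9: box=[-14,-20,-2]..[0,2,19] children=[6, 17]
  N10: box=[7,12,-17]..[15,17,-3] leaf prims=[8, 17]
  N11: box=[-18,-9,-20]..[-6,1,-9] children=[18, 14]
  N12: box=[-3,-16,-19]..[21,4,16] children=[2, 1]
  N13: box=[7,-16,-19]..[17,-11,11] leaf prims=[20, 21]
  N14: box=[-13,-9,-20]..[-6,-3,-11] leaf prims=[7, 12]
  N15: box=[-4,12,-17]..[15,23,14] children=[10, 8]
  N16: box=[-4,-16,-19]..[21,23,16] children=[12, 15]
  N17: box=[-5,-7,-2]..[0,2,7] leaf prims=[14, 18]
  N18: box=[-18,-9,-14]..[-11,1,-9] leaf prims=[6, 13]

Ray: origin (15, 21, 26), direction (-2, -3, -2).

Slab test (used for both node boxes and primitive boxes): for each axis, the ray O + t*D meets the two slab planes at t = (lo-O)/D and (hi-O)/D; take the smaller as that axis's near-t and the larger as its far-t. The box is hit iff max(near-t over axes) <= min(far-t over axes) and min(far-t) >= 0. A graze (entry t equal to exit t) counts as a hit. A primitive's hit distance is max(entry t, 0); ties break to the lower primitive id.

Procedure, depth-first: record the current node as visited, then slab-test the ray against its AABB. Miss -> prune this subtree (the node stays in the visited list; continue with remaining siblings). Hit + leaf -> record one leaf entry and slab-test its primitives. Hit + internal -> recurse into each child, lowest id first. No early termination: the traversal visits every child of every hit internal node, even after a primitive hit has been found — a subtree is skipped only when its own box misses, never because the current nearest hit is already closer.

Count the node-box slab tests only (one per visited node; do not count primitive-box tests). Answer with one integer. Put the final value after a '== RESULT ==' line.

Traverse from the root:
N0 x:[-3,33/2] y:[-2/3,41/3] z:[7/2,23] -> hit [7/2,41/3], descend [4, 16]
  N4 x:[15/2,33/2] y:[19/3,41/3] z:[7/2,23] -> hit [15/2,41/3], descend [9, 11]
    N9 x:[15/2,29/2] y:[19/3,41/3] z:[7/2,14] -> hit [15/2,41/3], descend [6, 17]
      N6 x:[23/2,29/2] y:[20/3,41/3] z:[7/2,15/2] -> miss, prune
      N17 x:[15/2,10] y:[19/3,28/3] z:[19/2,14] -> miss, prune
    N11 x:[21/2,33/2] y:[20/3,10] z:[35/2,23] -> miss, prune
  N16 x:[-3,19/2] y:[-2/3,37/3] z:[5,45/2] -> hit [5,19/2], descend [12, 15]
    N12 x:[-3,9] y:[17/3,37/3] z:[5,45/2] -> hit [17/3,9], descend [1, 2]
      N1 x:[-3,13/2] y:[17/3,25/3] z:[5,31/2] -> hit [17/3,13/2], descend [3, 7]
        N3 x:[-3,7/2] y:[17/3,23/3] z:[5,9] -> miss, prune
        N7 x:[0,13/2] y:[20/3,25/3] z:[17/2,31/2] -> miss, prune
      N2 x:[-1,9] y:[26/3,37/3] z:[15/2,45/2] -> hit [26/3,9], descend [5, 13]
        N5 x:[5,9] y:[26/3,32/3] z:[11,29/2] -> miss, prune
        N13 x:[-1,4] y:[32/3,37/3] z:[15/2,45/2] -> miss, prune
    N15 x:[0,19/2] y:[-2/3,3] z:[6,43/2] -> miss, prune

Visited [0, 4, 9, 6, 17, 11, 16, 12, 1, 3, 7, 2, 5, 13, 15]. Tests: 15 box, 0 leaf. Nearest: miss.

== RESULT ==
15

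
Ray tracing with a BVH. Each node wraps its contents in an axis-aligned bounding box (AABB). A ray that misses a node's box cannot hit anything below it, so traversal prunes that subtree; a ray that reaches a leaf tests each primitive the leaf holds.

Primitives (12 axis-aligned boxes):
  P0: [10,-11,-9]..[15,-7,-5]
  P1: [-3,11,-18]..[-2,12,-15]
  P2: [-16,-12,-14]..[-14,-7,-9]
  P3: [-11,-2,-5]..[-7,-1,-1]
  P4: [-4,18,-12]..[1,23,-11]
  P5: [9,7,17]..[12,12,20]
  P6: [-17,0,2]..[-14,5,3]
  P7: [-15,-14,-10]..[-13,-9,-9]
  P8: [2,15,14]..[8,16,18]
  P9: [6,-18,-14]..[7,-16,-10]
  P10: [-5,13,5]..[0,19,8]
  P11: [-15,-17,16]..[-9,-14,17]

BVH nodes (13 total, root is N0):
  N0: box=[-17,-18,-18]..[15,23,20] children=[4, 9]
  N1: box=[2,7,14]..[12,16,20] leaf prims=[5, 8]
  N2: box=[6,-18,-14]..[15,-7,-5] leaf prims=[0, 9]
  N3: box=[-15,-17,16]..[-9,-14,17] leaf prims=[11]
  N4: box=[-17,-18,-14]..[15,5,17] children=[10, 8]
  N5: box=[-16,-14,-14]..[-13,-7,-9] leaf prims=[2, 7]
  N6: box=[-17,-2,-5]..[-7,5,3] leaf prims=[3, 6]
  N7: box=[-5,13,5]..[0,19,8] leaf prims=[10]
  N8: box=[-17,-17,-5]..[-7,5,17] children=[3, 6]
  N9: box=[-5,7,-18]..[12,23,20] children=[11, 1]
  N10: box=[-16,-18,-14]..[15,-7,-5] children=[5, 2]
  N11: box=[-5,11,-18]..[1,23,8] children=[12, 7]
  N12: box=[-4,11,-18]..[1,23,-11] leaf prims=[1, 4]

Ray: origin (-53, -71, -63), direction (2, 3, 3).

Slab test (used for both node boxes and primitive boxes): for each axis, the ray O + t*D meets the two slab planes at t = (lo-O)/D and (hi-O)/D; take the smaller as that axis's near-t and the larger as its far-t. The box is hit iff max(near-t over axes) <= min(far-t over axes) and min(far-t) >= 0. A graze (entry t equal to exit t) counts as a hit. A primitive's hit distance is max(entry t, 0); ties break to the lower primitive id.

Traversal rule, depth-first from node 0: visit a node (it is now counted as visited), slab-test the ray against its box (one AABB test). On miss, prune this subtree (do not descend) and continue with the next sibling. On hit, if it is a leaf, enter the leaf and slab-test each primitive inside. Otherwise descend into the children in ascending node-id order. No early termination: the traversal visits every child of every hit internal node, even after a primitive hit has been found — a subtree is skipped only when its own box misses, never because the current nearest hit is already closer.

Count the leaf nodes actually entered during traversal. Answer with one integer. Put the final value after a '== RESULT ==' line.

Traverse from the root:
N0 x:[18,34] y:[53/3,94/3] z:[15,83/3] -> hit [18,83/3], descend [4, 9]
  N4 x:[18,34] y:[53/3,76/3] z:[49/3,80/3] -> hit [18,76/3], descend [8, 10]
    N8 x:[18,23] y:[18,76/3] z:[58/3,80/3] -> hit [58/3,23], descend [3, 6]
      N3 x:[19,22] y:[18,19] z:[79/3,80/3] -> miss, prune
      N6 x:[18,23] y:[23,76/3] z:[58/3,22] -> miss, prune
    N10 x:[37/2,34] y:[53/3,64/3] z:[49/3,58/3] -> hit [37/2,58/3], descend [2, 5]
      N2 x:[59/2,34] y:[53/3,64/3] z:[49/3,58/3] -> miss, prune
      N5 x:[37/2,20] y:[19,64/3] z:[49/3,18] -> miss, prune
  N9 x:[24,65/2] y:[26,94/3] z:[15,83/3] -> hit [26,83/3], descend [1, 11]
    N1 x:[55/2,65/2] y:[26,29] z:[77/3,83/3] -> hit [55/2,83/3] leaf, test {P5(miss), P8(miss)}
    N11 x:[24,27] y:[82/3,94/3] z:[15,71/3] -> miss, prune

Visited [0, 4, 8, 3, 6, 10, 2, 5, 9, 1, 11]. Tests: 11 box, 1 leaf. Nearest: miss.

== RESULT ==
1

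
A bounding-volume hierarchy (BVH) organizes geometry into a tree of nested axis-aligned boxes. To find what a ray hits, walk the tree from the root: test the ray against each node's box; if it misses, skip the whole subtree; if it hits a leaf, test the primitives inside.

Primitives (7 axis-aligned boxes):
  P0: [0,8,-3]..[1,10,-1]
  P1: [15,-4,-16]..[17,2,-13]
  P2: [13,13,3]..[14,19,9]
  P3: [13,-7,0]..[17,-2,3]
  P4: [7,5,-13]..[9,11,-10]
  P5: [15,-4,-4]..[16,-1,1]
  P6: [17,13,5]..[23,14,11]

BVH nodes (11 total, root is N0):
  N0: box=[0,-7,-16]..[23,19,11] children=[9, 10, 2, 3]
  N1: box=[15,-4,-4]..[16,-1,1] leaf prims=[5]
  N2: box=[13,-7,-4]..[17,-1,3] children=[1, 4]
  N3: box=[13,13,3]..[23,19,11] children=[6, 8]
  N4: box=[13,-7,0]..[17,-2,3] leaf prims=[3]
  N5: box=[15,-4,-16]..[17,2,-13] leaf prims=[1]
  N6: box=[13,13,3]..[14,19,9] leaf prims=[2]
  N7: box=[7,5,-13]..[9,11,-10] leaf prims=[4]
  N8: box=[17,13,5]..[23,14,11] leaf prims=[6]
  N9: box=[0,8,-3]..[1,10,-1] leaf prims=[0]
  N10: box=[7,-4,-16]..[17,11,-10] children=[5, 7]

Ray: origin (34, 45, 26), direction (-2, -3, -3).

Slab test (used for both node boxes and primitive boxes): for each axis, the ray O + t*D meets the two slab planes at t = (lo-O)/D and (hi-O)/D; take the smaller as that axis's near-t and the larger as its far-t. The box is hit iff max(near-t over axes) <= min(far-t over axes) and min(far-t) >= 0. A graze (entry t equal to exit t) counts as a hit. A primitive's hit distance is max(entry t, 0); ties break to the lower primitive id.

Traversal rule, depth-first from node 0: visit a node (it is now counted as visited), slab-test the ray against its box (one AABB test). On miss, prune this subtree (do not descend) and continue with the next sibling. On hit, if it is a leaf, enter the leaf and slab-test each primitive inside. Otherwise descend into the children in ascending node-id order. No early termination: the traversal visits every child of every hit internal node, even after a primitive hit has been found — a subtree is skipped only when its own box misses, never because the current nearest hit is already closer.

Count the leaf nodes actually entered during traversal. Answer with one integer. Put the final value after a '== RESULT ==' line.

Traverse from the root:
N0 x:[11/2,17] y:[26/3,52/3] z:[5,14] -> hit [26/3,14], descend [2, 3, 9, 10]
  N2 x:[17/2,21/2] y:[46/3,52/3] z:[23/3,10] -> miss, prune
  N3 x:[11/2,21/2] y:[26/3,32/3] z:[5,23/3] -> miss, prune
  N9 x:[33/2,17] y:[35/3,37/3] z:[9,29/3] -> miss, prune
  N10 x:[17/2,27/2] y:[34/3,49/3] z:[12,14] -> hit [12,27/2], descend [5, 7]
    N5 x:[17/2,19/2] y:[43/3,49/3] z:[13,14] -> miss, prune
    N7 x:[25/2,27/2] y:[34/3,40/3] z:[12,13] -> hit [25/2,13] leaf, test {P4@t=25/2}

7 AABB tests over nodes [0, 2, 3, 9, 10, 5, 7]; 1 leaf entered; closest P4.

== RESULT ==
1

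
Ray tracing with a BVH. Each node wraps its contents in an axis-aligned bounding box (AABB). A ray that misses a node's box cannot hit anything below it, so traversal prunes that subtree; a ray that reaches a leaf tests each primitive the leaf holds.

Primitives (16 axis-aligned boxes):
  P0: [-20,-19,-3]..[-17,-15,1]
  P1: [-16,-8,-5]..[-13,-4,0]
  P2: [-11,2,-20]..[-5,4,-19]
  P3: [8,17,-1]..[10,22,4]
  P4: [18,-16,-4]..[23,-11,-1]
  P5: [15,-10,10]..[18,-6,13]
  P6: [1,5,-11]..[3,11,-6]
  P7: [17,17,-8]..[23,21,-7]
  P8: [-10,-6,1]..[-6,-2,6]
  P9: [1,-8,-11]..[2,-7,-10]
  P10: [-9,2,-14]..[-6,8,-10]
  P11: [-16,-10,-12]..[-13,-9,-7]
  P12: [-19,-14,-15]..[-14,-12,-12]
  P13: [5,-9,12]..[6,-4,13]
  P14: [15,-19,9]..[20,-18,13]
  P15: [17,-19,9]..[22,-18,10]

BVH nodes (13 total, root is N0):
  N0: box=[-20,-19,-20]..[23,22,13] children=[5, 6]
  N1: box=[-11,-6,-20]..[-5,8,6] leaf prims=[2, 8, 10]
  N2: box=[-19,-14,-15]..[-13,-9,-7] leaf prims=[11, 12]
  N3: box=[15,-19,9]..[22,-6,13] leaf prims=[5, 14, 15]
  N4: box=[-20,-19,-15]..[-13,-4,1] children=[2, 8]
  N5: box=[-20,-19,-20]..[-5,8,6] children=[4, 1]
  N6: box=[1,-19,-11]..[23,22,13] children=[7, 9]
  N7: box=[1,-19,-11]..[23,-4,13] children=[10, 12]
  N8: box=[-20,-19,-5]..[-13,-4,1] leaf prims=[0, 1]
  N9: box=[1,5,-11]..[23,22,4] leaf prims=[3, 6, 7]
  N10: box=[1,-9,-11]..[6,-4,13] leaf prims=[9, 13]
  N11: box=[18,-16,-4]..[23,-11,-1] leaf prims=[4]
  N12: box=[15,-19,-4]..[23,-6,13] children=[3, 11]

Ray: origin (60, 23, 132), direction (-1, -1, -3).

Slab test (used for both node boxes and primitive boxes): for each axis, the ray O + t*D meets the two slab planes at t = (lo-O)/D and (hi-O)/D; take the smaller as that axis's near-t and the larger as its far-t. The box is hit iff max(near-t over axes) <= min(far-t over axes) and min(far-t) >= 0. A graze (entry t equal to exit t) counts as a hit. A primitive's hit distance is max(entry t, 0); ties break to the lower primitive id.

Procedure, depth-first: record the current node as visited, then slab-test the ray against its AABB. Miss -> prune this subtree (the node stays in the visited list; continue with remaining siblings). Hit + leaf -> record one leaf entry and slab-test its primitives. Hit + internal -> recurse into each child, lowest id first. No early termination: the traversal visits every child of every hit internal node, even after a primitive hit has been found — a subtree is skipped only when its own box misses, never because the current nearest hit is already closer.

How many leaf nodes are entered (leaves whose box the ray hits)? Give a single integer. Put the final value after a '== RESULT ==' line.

Walk:
N0 x:[37,80] y:[1,42] z:[119/3,152/3] -> hit [119/3,42], descend [5, 6]
  N5 x:[65,80] y:[15,42] z:[42,152/3] -> miss, prune
  N6 x:[37,59] y:[1,42] z:[119/3,143/3] -> hit [119/3,42], descend [7, 9]
    N7 x:[37,59] y:[27,42] z:[119/3,143/3] -> hit [119/3,42], descend [10, 12]
      N10 x:[54,59] y:[27,32] z:[119/3,143/3] -> miss, prune
      N12 x:[37,45] y:[29,42] z:[119/3,136/3] -> hit [119/3,42], descend [3, 11]
        N3 x:[38,45] y:[29,42] z:[119/3,41] -> hit [119/3,41] leaf, test {P5(miss), P14@t=41, P15@t=41}
        N11 x:[37,42] y:[34,39] z:[133/3,136/3] -> miss, prune
    N9 x:[37,59] y:[1,18] z:[128/3,143/3] -> miss, prune

9 AABB tests over nodes [0, 5, 6, 7, 10, 12, 3, 11, 9]; 1 leaf entered; closest P14.

== RESULT ==
1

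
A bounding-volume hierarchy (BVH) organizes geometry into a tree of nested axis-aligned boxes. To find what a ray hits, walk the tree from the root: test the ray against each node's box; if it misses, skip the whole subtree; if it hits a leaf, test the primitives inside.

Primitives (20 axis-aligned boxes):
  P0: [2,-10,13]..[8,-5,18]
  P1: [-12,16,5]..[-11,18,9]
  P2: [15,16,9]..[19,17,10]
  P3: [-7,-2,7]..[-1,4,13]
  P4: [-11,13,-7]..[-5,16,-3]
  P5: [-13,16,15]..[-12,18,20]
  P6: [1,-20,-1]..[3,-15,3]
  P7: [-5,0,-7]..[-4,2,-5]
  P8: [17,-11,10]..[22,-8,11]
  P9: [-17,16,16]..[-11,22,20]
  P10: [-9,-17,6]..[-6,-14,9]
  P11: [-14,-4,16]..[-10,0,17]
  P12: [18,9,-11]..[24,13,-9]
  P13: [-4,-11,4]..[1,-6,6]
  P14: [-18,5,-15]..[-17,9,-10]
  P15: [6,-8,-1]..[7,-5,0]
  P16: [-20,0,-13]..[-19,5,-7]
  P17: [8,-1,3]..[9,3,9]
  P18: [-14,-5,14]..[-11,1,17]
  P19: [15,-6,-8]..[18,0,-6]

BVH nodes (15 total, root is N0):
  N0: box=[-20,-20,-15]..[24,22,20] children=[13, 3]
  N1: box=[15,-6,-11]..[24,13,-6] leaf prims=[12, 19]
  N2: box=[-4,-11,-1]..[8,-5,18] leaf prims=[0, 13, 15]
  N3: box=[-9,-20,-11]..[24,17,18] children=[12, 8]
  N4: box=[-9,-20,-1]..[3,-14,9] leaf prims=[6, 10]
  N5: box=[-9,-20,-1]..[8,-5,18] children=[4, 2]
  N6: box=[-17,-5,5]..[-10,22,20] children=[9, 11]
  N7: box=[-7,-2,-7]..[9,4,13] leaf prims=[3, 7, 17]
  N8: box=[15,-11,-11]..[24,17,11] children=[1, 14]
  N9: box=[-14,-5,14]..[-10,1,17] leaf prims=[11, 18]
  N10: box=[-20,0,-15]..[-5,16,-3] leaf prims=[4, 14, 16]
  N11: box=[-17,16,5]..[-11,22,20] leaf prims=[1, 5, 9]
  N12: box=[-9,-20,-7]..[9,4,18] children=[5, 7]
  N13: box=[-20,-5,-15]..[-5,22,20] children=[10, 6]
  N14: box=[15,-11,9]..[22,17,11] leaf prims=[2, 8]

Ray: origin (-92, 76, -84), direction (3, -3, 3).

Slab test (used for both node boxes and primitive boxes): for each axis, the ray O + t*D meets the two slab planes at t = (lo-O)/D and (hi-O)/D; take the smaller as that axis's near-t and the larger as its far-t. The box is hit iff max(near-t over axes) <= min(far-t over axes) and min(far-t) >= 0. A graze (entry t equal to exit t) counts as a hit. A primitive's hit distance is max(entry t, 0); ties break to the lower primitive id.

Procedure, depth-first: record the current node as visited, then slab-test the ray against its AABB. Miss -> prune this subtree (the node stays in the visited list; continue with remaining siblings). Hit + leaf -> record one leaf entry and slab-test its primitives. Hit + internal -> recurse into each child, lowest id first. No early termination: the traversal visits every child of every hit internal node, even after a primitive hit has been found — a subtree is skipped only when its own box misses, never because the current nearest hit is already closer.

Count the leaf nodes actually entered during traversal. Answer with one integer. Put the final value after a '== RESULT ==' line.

Traverse from the root:
N0 x:[24,116/3] y:[18,32] z:[23,104/3] -> hit [24,32], descend [3, 13]
  N3 x:[83/3,116/3] y:[59/3,32] z:[73/3,34] -> hit [83/3,32], descend [8, 12]
    N8 x:[107/3,116/3] y:[59/3,29] z:[73/3,95/3] -> miss, prune
    N12 x:[83/3,101/3] y:[24,32] z:[77/3,34] -> hit [83/3,32], descend [5, 7]
      N5 x:[83/3,100/3] y:[27,32] z:[83/3,34] -> hit [83/3,32], descend [2, 4]
        N2 x:[88/3,100/3] y:[27,29] z:[83/3,34] -> miss, prune
        N4 x:[83/3,95/3] y:[30,32] z:[83/3,31] -> hit [30,31] leaf, test {P6(miss), P10(miss)}
      N7 x:[85/3,101/3] y:[24,26] z:[77/3,97/3] -> miss, prune
  N13 x:[24,29] y:[18,27] z:[23,104/3] -> hit [24,27], descend [6, 10]
    N6 x:[25,82/3] y:[18,27] z:[89/3,104/3] -> miss, prune
    N10 x:[24,29] y:[20,76/3] z:[23,27] -> hit [24,76/3] leaf, test {P4(miss), P14(miss), P16@t=24}

11 AABB tests over nodes [0, 3, 8, 12, 5, 2, 4, 7, 13, 6, 10]; 2 leaves entered; closest P16.

== RESULT ==
2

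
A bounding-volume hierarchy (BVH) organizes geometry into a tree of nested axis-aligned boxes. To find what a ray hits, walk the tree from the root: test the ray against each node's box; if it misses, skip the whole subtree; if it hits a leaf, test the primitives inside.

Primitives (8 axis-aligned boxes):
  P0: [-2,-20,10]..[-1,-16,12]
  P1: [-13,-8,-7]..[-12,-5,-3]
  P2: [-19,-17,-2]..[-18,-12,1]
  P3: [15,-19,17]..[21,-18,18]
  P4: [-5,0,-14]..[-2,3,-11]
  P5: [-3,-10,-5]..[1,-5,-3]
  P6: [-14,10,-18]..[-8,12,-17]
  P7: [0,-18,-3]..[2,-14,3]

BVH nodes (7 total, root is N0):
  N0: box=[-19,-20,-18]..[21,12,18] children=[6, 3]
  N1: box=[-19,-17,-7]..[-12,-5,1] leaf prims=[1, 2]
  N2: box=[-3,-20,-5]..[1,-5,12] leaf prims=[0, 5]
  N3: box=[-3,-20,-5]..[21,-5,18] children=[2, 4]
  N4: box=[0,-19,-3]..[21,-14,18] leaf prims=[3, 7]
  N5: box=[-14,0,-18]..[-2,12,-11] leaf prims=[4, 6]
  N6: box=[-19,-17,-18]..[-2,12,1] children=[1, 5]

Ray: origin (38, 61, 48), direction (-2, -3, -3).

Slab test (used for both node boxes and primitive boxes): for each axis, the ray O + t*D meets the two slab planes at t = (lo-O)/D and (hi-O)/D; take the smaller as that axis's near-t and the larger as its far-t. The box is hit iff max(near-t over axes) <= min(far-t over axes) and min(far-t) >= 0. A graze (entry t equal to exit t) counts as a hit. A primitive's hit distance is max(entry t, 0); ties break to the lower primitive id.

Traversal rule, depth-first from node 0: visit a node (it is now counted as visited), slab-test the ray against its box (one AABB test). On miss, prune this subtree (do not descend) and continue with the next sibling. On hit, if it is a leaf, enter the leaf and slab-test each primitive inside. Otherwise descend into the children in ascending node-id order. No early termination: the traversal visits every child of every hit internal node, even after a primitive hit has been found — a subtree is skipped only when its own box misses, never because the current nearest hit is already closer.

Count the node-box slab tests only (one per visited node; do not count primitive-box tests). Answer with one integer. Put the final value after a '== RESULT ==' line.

Trace the traversal:
N0 x:[17/2,57/2] y:[49/3,27] z:[10,22] -> hit [49/3,22], descend [3, 6]
  N3 x:[17/2,41/2] y:[22,27] z:[10,53/3] -> miss, prune
  N6 x:[20,57/2] y:[49/3,26] z:[47/3,22] -> hit [20,22], descend [1, 5]
    N1 x:[25,57/2] y:[22,26] z:[47/3,55/3] -> miss, prune
    N5 x:[20,26] y:[49/3,61/3] z:[59/3,22] -> hit [20,61/3] leaf, test {P4@t=20, P6(miss)}

order=[0, 3, 6, 1, 5]  |boxes|=5  |leaves|=1  hit=P4

== RESULT ==
5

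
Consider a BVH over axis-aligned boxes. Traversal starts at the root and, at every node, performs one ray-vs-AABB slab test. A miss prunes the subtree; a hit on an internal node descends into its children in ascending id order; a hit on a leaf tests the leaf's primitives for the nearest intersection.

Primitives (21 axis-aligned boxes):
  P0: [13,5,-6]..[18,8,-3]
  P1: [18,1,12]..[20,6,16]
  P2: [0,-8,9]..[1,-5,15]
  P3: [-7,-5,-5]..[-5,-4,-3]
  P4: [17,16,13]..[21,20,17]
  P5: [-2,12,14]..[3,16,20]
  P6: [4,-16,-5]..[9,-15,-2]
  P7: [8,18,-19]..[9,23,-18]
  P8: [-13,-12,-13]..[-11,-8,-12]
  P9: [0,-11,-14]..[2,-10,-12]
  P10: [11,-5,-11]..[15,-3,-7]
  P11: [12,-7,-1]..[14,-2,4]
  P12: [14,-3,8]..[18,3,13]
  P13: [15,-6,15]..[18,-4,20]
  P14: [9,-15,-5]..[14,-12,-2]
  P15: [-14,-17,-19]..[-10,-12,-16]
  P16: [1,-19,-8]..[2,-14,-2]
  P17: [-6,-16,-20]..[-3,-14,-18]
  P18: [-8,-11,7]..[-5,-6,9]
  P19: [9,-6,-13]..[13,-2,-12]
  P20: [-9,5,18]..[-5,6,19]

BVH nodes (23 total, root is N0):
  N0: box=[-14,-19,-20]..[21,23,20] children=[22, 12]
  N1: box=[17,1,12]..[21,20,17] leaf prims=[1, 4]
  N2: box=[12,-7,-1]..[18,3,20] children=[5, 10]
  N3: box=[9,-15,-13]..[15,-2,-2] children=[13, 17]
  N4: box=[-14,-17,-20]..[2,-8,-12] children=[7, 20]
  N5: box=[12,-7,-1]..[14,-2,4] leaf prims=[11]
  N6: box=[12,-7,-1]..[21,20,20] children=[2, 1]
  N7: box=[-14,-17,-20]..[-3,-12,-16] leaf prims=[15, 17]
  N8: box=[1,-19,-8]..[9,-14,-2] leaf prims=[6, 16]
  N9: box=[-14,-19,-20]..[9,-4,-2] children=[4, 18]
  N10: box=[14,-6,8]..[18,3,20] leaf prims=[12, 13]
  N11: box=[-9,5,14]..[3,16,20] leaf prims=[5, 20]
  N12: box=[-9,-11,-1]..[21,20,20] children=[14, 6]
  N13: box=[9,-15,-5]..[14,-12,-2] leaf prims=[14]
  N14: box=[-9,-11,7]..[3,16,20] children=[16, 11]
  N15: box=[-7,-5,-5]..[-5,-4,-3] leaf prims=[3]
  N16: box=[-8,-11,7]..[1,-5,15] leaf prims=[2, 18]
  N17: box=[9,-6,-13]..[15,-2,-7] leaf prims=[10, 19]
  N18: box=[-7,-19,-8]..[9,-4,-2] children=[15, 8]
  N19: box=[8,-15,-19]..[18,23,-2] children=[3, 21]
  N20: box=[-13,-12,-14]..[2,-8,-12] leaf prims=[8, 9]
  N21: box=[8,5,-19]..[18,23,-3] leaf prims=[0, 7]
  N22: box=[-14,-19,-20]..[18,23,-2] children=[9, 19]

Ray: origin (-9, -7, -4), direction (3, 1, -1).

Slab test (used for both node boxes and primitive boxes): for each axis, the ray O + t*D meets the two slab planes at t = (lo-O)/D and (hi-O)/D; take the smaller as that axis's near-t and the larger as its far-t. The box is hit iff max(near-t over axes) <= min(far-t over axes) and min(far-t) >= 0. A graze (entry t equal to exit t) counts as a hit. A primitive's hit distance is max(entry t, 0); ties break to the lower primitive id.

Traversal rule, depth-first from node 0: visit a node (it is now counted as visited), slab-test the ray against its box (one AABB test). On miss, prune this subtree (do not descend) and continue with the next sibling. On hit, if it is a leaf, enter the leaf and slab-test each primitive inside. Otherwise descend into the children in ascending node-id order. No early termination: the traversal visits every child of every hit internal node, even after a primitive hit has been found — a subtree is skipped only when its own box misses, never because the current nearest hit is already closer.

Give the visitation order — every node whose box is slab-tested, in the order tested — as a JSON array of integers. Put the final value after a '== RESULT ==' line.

Traverse from the root:
N0 x:[-5/3,10] y:[-12,30] z:[-24,16] -> hit [-5/3,10], descend [12, 22]
  N12 x:[0,10] y:[-4,27] z:[-24,-3] -> miss, prune
  N22 x:[-5/3,9] y:[-12,30] z:[-2,16] -> hit [-5/3,9], descend [9, 19]
    N9 x:[-5/3,6] y:[-12,3] z:[-2,16] -> hit [-5/3,3], descend [4, 18]
      N4 x:[-5/3,11/3] y:[-10,-1] z:[8,16] -> miss, prune
      N18 x:[2/3,6] y:[-12,3] z:[-2,4] -> hit [2/3,3], descend [8, 15]
        N8 x:[10/3,6] y:[-12,-7] z:[-2,4] -> miss, prune
        N15 x:[2/3,4/3] y:[2,3] z:[-1,1] -> miss, prune
    N19 x:[17/3,9] y:[-8,30] z:[-2,15] -> hit [17/3,9], descend [3, 21]
      N3 x:[6,8] y:[-8,5] z:[-2,9] -> miss, prune
      N21 x:[17/3,9] y:[12,30] z:[-1,15] -> miss, prune

order=[0, 12, 22, 9, 4, 18, 8, 15, 19, 3, 21]  |boxes|=11  |leaves|=0  hit=miss

== RESULT ==
[0, 12, 22, 9, 4, 18, 8, 15, 19, 3, 21]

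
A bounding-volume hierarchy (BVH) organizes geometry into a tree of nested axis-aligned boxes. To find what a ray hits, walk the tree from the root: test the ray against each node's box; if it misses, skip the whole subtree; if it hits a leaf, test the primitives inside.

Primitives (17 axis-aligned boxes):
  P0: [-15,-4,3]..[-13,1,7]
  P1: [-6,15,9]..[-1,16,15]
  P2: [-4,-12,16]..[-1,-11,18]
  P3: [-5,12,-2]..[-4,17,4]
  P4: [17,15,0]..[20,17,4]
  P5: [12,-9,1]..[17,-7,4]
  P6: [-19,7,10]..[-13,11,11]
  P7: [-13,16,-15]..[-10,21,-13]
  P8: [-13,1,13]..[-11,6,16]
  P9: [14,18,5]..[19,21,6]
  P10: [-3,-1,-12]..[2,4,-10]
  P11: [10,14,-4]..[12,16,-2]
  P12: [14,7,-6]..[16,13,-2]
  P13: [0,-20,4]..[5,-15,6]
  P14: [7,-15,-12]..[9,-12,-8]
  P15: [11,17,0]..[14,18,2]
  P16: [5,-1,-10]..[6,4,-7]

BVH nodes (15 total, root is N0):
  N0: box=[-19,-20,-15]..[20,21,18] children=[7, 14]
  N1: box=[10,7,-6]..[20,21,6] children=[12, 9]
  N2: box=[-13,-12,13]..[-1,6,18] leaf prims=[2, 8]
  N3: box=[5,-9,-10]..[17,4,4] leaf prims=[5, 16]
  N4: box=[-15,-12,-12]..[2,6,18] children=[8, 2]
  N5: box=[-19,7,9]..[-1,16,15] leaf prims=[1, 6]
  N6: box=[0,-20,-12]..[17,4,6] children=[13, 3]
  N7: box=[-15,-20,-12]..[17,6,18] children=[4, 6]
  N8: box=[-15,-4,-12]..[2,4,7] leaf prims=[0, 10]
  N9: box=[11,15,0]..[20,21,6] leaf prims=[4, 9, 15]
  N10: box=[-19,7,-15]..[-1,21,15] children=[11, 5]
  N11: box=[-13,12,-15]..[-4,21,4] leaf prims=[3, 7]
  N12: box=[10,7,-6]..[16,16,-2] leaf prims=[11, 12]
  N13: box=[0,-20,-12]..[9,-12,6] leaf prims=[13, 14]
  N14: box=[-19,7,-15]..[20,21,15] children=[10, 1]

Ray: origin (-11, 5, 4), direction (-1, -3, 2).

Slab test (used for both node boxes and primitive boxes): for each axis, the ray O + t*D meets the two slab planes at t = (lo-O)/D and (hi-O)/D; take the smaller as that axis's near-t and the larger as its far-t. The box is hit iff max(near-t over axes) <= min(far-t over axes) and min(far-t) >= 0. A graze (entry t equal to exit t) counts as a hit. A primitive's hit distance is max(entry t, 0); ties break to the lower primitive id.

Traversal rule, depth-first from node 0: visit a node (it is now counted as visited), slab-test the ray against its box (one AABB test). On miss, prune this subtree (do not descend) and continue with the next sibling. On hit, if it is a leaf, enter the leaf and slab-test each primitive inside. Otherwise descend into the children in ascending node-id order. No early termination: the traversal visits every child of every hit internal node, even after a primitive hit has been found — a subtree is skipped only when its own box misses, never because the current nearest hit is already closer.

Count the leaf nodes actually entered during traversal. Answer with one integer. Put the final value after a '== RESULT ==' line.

Traverse from the root:
N0 x:[-31,8] y:[-16/3,25/3] z:[-19/2,7] -> hit [-16/3,7], descend [7, 14]
  N7 x:[-28,4] y:[-1/3,25/3] z:[-8,7] -> hit [-1/3,4], descend [4, 6]
    N4 x:[-13,4] y:[-1/3,17/3] z:[-8,7] -> hit [-1/3,4], descend [2, 8]
      N2 x:[-10,2] y:[-1/3,17/3] z:[9/2,7] -> miss, prune
      N8 x:[-13,4] y:[1/3,3] z:[-8,3/2] -> hit [1/3,3/2] leaf, test {P0(miss), P10(miss)}
    N6 x:[-28,-11] y:[1/3,25/3] z:[-8,1] -> miss, prune
  N14 x:[-31,8] y:[-16/3,-2/3] z:[-19/2,11/2] -> miss, prune

order=[0, 7, 4, 2, 8, 6, 14]  |boxes|=7  |leaves|=1  hit=miss

== RESULT ==
1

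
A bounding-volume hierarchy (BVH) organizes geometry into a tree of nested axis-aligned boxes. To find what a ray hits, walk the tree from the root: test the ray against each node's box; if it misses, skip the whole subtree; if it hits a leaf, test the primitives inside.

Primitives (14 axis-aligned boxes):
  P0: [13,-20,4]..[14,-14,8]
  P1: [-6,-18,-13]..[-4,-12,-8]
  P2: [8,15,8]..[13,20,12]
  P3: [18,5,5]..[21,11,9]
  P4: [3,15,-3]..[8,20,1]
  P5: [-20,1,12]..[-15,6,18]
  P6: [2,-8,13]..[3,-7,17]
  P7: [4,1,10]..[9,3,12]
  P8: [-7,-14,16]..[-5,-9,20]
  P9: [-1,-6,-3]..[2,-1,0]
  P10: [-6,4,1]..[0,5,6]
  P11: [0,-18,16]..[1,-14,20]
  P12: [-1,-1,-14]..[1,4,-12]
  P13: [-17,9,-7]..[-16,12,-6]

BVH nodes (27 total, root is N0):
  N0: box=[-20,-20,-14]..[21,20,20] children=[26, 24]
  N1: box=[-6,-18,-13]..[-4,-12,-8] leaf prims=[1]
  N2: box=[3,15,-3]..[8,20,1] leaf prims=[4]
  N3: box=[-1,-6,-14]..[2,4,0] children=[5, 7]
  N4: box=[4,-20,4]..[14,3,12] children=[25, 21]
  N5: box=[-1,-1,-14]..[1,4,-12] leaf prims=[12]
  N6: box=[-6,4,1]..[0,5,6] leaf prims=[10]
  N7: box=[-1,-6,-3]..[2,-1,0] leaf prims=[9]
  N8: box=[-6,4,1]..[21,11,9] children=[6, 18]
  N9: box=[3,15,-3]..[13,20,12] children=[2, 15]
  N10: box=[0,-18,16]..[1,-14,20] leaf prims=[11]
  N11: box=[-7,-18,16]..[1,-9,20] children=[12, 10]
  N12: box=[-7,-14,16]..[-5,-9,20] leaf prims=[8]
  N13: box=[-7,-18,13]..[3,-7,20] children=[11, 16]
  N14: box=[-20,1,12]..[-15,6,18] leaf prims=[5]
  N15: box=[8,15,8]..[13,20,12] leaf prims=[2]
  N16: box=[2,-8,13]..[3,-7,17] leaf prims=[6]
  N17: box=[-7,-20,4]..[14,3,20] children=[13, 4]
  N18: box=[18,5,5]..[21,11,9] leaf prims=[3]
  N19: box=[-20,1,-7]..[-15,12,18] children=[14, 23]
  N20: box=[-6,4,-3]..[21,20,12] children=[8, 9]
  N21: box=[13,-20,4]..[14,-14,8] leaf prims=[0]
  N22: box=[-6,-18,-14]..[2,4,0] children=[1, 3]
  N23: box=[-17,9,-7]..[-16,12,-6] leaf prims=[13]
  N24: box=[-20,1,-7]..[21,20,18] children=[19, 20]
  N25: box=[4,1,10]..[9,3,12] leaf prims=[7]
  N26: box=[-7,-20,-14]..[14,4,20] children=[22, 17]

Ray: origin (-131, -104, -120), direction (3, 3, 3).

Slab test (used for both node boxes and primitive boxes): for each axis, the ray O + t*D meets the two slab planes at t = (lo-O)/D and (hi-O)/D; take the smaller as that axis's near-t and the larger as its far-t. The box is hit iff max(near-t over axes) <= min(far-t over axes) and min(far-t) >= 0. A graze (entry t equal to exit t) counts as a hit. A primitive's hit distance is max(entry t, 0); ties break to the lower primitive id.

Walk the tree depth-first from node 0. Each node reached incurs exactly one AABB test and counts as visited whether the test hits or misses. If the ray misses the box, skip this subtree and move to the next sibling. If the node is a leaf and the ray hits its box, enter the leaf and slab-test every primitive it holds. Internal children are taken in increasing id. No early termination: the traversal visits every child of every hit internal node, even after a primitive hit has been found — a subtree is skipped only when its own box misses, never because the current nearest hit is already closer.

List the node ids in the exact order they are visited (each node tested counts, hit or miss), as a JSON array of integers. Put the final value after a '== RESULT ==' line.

Walk:
N0 x:[37,152/3] y:[28,124/3] z:[106/3,140/3] -> hit [37,124/3], descend [24, 26]
  N24 x:[37,152/3] y:[35,124/3] z:[113/3,46] -> hit [113/3,124/3], descend [19, 20]
    N19 x:[37,116/3] y:[35,116/3] z:[113/3,46] -> hit [113/3,116/3], descend [14, 23]
      N14 x:[37,116/3] y:[35,110/3] z:[44,46] -> miss, prune
      N23 x:[38,115/3] y:[113/3,116/3] z:[113/3,38] -> hit [38,38] leaf, test {P13@t=38}
    N20 x:[125/3,152/3] y:[36,124/3] z:[39,44] -> miss, prune
  N26 x:[124/3,145/3] y:[28,36] z:[106/3,140/3] -> miss, prune

7 AABB tests over nodes [0, 24, 19, 14, 23, 20, 26]; 1 leaf entered; closest P13.

== RESULT ==
[0, 24, 19, 14, 23, 20, 26]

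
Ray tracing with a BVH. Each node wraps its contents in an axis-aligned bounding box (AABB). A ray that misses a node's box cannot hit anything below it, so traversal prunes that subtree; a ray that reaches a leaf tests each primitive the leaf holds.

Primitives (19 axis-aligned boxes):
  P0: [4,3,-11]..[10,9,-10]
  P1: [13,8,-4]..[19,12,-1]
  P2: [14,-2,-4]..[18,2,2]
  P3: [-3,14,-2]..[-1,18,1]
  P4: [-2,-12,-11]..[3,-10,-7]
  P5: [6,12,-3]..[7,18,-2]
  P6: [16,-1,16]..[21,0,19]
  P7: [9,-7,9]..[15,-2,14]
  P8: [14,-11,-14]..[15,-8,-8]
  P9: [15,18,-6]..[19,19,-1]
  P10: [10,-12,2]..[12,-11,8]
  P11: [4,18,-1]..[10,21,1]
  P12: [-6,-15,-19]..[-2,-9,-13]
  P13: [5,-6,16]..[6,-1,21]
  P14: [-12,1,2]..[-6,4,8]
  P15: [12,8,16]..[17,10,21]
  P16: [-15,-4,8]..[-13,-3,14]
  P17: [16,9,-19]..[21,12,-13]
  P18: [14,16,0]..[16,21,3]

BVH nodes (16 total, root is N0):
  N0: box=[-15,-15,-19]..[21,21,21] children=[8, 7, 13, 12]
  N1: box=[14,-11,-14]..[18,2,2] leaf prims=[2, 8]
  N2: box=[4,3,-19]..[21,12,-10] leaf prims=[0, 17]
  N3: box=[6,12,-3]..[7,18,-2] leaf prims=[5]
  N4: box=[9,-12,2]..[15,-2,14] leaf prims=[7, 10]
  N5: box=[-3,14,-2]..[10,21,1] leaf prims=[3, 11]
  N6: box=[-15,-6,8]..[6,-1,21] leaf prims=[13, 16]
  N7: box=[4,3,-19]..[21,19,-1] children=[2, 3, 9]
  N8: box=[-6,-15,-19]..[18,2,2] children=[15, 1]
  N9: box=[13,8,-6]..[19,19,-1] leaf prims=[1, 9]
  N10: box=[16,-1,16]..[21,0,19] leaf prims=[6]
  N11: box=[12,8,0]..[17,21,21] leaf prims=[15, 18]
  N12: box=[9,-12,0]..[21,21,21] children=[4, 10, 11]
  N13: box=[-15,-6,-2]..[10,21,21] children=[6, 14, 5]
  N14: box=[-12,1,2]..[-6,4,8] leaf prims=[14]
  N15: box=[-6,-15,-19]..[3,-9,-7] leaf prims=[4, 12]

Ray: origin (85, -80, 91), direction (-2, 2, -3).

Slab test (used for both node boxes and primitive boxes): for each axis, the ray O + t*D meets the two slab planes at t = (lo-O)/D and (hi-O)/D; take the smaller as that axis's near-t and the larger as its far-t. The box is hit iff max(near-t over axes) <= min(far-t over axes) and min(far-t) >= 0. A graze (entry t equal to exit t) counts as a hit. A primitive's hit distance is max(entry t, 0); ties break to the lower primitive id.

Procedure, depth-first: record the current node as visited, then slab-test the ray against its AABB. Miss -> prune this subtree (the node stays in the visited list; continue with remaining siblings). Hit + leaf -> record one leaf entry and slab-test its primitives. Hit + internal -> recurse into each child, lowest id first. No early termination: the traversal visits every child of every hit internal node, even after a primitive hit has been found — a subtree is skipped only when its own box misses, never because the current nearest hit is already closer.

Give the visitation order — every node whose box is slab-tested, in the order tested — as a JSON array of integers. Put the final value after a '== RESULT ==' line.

Traverse from the root:
N0 x:[32,50] y:[65/2,101/2] z:[70/3,110/3] -> hit [65/2,110/3], descend [7, 8, 12, 13]
  N7 x:[32,81/2] y:[83/2,99/2] z:[92/3,110/3] -> miss, prune
  N8 x:[67/2,91/2] y:[65/2,41] z:[89/3,110/3] -> hit [67/2,110/3], descend [1, 15]
    N1 x:[67/2,71/2] y:[69/2,41] z:[89/3,35] -> hit [69/2,35] leaf, test {P2(miss), P8@t=35}
    N15 x:[41,91/2] y:[65/2,71/2] z:[98/3,110/3] -> miss, prune
  N12 x:[32,38] y:[34,101/2] z:[70/3,91/3] -> miss, prune
  N13 x:[75/2,50] y:[37,101/2] z:[70/3,31] -> miss, prune

Summary -> nodes [0, 7, 8, 1, 15, 12, 13]; box-tests=7; leaf-entries=1; first=P8

== RESULT ==
[0, 7, 8, 1, 15, 12, 13]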